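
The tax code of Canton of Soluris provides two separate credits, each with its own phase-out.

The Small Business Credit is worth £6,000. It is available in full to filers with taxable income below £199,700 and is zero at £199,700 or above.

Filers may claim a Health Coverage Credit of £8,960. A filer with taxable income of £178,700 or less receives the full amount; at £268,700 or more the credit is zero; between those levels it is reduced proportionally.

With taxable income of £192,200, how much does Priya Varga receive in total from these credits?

Small Business Credit: £192,200 is below the £199,700 cutoff, so the full £6,000 applies.
Health Coverage Credit: £192,200 is £13,500 into a £90,000 phase-out range, leaving 76,500/90,000 of the credit: £8,960 × 76,500/90,000 = £7,616.
Total: £6,000 + £7,616 = £13,616.

£13,616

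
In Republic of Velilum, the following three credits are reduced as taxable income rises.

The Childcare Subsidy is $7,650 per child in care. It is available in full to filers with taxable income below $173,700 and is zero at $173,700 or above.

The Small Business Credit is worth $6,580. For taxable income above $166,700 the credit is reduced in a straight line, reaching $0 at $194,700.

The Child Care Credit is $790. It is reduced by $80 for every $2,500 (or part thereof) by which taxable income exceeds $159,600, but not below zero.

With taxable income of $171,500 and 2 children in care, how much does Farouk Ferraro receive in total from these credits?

Childcare Subsidy: base = 2 × $7,650 = $15,300. $171,500 is below the $173,700 cutoff, so the full $15,300 applies.
Small Business Credit: $171,500 is $4,800 into a $28,000 phase-out range, leaving 23,200/28,000 of the credit: $6,580 × 23,200/28,000 = $5,452.
Child Care Credit: income exceeds $159,600 by $11,900, which is 5 full-or-partial $2,500 increments; reduction = 5 × $80 = $400, leaving $390.
Total: $15,300 + $5,452 + $390 = $21,142.

$21,142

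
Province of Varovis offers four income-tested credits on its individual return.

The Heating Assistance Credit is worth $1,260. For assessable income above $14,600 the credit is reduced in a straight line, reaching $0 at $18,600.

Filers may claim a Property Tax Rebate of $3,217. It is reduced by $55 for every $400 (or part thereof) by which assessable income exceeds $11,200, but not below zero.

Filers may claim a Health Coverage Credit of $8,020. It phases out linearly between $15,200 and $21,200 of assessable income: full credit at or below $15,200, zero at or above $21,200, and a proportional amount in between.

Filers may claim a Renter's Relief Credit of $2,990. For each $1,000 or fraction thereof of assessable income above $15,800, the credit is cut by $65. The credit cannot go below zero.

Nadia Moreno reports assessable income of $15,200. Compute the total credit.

Heating Assistance Credit: $15,200 is $600 into a $4,000 phase-out range, leaving 3,400/4,000 of the credit: $1,260 × 3,400/4,000 = $1,071.
Property Tax Rebate: income exceeds $11,200 by $4,000, which is 10 full-or-partial $400 increments; reduction = 10 × $55 = $550, leaving $2,667.
Health Coverage Credit: $15,200 is at or below the $15,200 threshold, so the full $8,020 applies.
Renter's Relief Credit: $15,200 is at or below the $15,800 threshold, so the full $2,990 applies.
Total: $1,071 + $2,667 + $8,020 + $2,990 = $14,748.

$14,748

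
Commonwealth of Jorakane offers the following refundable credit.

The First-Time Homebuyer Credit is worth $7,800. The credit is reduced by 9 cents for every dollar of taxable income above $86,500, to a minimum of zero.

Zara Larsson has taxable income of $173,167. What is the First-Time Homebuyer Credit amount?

$0

First-Time Homebuyer Credit: 9% of the $86,667 excess over $86,500 is $7,800.03 ≥ base, so the credit is $0.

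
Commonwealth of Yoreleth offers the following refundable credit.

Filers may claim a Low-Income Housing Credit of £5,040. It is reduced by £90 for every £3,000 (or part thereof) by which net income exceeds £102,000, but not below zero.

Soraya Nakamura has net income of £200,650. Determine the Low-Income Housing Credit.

£2,070

Low-Income Housing Credit: income exceeds £102,000 by £98,650, which is 33 full-or-partial £3,000 increments; reduction = 33 × £90 = £2,970, leaving £2,070.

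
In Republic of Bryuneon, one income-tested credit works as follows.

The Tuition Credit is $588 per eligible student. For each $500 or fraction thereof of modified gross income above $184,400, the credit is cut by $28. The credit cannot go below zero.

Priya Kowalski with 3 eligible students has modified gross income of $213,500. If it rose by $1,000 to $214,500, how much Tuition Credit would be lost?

At $213,500 — base = 3 × $588 = $1,764. income exceeds $184,400 by $29,100, which is 59 full-or-partial $500 increments; reduction = 59 × $28 = $1,652, leaving $112.
At $214,500 — base = 3 × $588 = $1,764. income exceeds $184,400 by $30,100, which is 61 full-or-partial $500 increments; reduction = 61 × $28 = $1,708, leaving $56.
Lost: $112 − $56 = $56.

$56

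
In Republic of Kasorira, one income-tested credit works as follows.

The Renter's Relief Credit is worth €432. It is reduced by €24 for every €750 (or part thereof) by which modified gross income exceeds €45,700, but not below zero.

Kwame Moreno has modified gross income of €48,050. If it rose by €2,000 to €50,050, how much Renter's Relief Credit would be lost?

€48

At €48,050 — income exceeds €45,700 by €2,350, which is 4 full-or-partial €750 increments; reduction = 4 × €24 = €96, leaving €336.
At €50,050 — income exceeds €45,700 by €4,350, which is 6 full-or-partial €750 increments; reduction = 6 × €24 = €144, leaving €288.
Lost: €336 − €288 = €48.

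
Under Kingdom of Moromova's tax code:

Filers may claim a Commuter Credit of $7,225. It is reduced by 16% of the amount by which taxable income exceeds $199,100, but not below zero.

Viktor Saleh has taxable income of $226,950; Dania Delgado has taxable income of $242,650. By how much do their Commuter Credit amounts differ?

Viktor ($226,950): Commuter Credit: 16% of the $27,850 excess over $199,100 is $4,456; credit = $7,225 − $4,456 = $2,769.
Dania ($242,650): Commuter Credit: 16% of the $43,550 excess over $199,100 is $6,968; credit = $7,225 − $6,968 = $257.
Difference: |$2,769 − $257| = $2,512.

$2,512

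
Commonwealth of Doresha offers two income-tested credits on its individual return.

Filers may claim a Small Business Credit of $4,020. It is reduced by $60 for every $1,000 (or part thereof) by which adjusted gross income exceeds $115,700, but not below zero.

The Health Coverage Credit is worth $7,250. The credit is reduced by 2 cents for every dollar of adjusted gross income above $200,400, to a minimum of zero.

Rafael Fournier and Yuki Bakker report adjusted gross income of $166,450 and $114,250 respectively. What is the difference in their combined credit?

$3,060

Rafael ($166,450): Small Business Credit: income exceeds $115,700 by $50,750, which is 51 full-or-partial $1,000 increments; reduction = 51 × $60 = $3,060, leaving $960. Health Coverage Credit: $166,450 is at or below the $200,400 threshold, so the full $7,250 applies. total $960 + $7,250 = $8,210
Yuki ($114,250): Small Business Credit: $114,250 is at or below the $115,700 threshold, so the full $4,020 applies. Health Coverage Credit: $114,250 is at or below the $200,400 threshold, so the full $7,250 applies. total $4,020 + $7,250 = $11,270
Difference: |$8,210 − $11,270| = $3,060.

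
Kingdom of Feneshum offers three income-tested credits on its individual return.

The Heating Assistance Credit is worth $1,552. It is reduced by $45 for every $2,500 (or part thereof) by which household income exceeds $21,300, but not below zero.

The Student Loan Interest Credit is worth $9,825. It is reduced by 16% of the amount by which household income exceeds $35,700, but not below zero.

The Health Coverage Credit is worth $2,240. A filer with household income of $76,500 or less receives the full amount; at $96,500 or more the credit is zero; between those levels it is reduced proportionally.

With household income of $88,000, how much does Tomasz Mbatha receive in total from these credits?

Heating Assistance Credit: income exceeds $21,300 by $66,700, which is 27 full-or-partial $2,500 increments; reduction = 27 × $45 = $1,215, leaving $337.
Student Loan Interest Credit: 16% of the $52,300 excess over $35,700 is $8,368; credit = $9,825 − $8,368 = $1,457.
Health Coverage Credit: $88,000 is $11,500 into a $20,000 phase-out range, leaving 8,500/20,000 of the credit: $2,240 × 8,500/20,000 = $952.
Total: $337 + $1,457 + $952 = $2,746.

$2,746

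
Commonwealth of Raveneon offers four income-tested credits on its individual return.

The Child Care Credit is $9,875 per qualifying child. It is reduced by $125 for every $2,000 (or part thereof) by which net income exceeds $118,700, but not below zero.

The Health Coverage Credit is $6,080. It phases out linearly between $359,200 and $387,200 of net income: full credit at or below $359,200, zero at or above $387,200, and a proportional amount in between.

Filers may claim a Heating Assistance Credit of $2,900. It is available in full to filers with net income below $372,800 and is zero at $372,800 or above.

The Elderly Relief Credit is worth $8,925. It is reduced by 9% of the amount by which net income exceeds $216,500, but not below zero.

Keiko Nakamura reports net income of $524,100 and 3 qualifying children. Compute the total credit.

$4,250

Child Care Credit: base = 3 × $9,875 = $29,625. income exceeds $118,700 by $405,400, which is 203 full-or-partial $2,000 increments; reduction = 203 × $125 = $25,375, leaving $4,250.
Health Coverage Credit: $524,100 is at or above $387,200, so the credit is $0.
Heating Assistance Credit: $524,100 meets or exceeds the $372,800 cutoff, so the credit is $0.
Elderly Relief Credit: 9% of the $307,600 excess over $216,500 is $27,684 ≥ base, so the credit is $0.
Total: $4,250 + $0 + $0 + $0 = $4,250.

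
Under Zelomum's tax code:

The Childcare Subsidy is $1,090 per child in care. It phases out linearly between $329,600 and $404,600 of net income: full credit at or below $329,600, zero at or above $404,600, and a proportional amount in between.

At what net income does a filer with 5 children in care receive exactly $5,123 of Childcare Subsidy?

Full credit = 5 × $1,090 = $5,450.
$5,123 is 5,123/5,450 of the full $5,450, so 327/5,450 of the $75,000 range has been used: income = $329,600 + $75,000 × 327/5,450 = $334,100.

$334,100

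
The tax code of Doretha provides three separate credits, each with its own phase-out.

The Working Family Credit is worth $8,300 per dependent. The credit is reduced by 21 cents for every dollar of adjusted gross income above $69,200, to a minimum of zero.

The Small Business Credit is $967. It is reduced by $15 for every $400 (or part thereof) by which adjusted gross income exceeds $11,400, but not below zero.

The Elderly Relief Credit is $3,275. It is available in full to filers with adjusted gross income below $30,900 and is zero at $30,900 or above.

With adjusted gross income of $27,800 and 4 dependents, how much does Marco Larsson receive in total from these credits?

Working Family Credit: base = 4 × $8,300 = $33,200. $27,800 is at or below the $69,200 threshold, so the full $33,200 applies.
Small Business Credit: income exceeds $11,400 by $16,400, which is 41 full-or-partial $400 increments; reduction = 41 × $15 = $615, leaving $352.
Elderly Relief Credit: $27,800 is below the $30,900 cutoff, so the full $3,275 applies.
Total: $33,200 + $352 + $3,275 = $36,827.

$36,827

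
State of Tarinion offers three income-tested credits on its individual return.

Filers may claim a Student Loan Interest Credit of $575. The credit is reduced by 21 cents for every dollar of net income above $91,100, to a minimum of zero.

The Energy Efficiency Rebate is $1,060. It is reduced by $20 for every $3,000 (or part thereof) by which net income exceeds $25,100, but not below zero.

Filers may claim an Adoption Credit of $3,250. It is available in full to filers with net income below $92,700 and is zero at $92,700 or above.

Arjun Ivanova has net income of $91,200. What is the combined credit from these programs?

Student Loan Interest Credit: 21% of the $100 excess over $91,100 is $21; credit = $575 − $21 = $554.
Energy Efficiency Rebate: income exceeds $25,100 by $66,100, which is 23 full-or-partial $3,000 increments; reduction = 23 × $20 = $460, leaving $600.
Adoption Credit: $91,200 is below the $92,700 cutoff, so the full $3,250 applies.
Total: $554 + $600 + $3,250 = $4,404.

$4,404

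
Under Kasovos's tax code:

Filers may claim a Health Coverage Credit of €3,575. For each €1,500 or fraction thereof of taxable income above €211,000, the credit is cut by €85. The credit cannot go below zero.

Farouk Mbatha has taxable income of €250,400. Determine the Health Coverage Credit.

€1,280

Health Coverage Credit: income exceeds €211,000 by €39,400, which is 27 full-or-partial €1,500 increments; reduction = 27 × €85 = €2,295, leaving €1,280.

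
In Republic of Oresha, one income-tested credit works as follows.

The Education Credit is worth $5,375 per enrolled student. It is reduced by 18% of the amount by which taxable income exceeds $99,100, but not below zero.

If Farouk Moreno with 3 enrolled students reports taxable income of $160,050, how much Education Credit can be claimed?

$5,154

Education Credit: base = 3 × $5,375 = $16,125. 18% of the $60,950 excess over $99,100 is $10,971; credit = $16,125 − $10,971 = $5,154.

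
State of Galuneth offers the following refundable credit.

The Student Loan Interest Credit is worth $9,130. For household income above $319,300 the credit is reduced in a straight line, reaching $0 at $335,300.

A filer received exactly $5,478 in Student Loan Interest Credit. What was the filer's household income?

$5,478 is 5,478/9,130 of the full $9,130, so 3,652/9,130 of the $16,000 range has been used: income = $319,300 + $16,000 × 3,652/9,130 = $325,700.

$325,700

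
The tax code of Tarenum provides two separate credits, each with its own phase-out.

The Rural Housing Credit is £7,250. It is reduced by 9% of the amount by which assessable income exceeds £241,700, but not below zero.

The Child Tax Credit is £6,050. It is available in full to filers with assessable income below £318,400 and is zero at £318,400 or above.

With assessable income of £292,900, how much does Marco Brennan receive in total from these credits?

£8,692

Rural Housing Credit: 9% of the £51,200 excess over £241,700 is £4,608; credit = £7,250 − £4,608 = £2,642.
Child Tax Credit: £292,900 is below the £318,400 cutoff, so the full £6,050 applies.
Total: £2,642 + £6,050 = £8,692.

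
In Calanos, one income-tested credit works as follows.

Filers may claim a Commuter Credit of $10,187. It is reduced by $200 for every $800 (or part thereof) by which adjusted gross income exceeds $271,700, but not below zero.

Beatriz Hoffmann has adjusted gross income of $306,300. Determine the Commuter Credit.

$1,387

Commuter Credit: income exceeds $271,700 by $34,600, which is 44 full-or-partial $800 increments; reduction = 44 × $200 = $8,800, leaving $1,387.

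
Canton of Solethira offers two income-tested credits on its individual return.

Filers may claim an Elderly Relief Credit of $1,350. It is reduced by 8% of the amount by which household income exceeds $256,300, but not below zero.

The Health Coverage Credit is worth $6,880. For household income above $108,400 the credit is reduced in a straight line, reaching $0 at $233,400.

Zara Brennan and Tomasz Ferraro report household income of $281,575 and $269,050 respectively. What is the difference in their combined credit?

$330

Zara ($281,575): Elderly Relief Credit: 8% of the $25,275 excess over $256,300 is $2,022 ≥ base, so the credit is $0. Health Coverage Credit: $281,575 is at or above $233,400, so the credit is $0. total $0 + $0 = $0
Tomasz ($269,050): Elderly Relief Credit: 8% of the $12,750 excess over $256,300 is $1,020; credit = $1,350 − $1,020 = $330. Health Coverage Credit: $269,050 is at or above $233,400, so the credit is $0. total $330 + $0 = $330
Difference: |$0 − $330| = $330.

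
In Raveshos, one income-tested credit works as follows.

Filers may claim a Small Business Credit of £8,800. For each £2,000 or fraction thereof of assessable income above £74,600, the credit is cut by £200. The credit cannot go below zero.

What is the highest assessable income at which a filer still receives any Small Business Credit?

£160,600

After 43 increments the reduction is 43 × £200 = £8,600, leaving £200; one more increment wipes it out. Increment 43 ends at excess 43 × £2,000 = £86,000, so the highest qualifying income is £74,600 + £86,000 = £160,600.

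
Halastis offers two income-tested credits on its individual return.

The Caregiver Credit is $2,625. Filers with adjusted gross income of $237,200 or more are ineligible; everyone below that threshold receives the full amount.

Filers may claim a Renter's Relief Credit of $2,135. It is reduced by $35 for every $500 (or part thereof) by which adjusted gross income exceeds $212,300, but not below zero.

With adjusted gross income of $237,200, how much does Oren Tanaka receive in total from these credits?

Caregiver Credit: $237,200 meets or exceeds the $237,200 cutoff, so the credit is $0.
Renter's Relief Credit: income exceeds $212,300 by $24,900, which is 50 full-or-partial $500 increments; reduction = 50 × $35 = $1,750, leaving $385.
Total: $0 + $385 = $385.

$385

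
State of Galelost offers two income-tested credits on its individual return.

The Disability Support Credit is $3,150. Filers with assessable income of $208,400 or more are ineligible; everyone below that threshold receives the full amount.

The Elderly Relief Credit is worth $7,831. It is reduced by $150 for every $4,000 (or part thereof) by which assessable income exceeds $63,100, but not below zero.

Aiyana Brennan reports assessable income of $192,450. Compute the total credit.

$6,031

Disability Support Credit: $192,450 is below the $208,400 cutoff, so the full $3,150 applies.
Elderly Relief Credit: income exceeds $63,100 by $129,350, which is 33 full-or-partial $4,000 increments; reduction = 33 × $150 = $4,950, leaving $2,881.
Total: $3,150 + $2,881 = $6,031.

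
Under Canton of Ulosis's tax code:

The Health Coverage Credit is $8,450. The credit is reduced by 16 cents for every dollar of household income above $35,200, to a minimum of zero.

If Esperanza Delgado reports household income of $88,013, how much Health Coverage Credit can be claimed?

$0

Health Coverage Credit: 16% of the $52,813 excess over $35,200 is $8,450.08 ≥ base, so the credit is $0.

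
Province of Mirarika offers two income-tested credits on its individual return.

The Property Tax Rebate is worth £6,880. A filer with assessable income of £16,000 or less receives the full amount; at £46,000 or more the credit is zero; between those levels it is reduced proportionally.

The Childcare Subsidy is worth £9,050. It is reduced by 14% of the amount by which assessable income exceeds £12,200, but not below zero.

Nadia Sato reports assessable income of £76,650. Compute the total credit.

£27

Property Tax Rebate: £76,650 is at or above £46,000, so the credit is £0.
Childcare Subsidy: 14% of the £64,450 excess over £12,200 is £9,023; credit = £9,050 − £9,023 = £27.
Total: £0 + £27 = £27.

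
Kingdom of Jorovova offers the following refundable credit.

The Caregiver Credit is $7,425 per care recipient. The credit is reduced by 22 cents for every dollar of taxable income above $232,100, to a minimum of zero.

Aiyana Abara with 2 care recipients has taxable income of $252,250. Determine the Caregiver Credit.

Caregiver Credit: base = 2 × $7,425 = $14,850. 22% of the $20,150 excess over $232,100 is $4,433; credit = $14,850 − $4,433 = $10,417.

$10,417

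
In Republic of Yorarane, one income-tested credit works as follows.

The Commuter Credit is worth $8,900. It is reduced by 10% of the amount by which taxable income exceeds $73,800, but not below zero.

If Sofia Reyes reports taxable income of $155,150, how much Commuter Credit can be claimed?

Commuter Credit: 10% of the $81,350 excess over $73,800 is $8,135; credit = $8,900 − $8,135 = $765.

$765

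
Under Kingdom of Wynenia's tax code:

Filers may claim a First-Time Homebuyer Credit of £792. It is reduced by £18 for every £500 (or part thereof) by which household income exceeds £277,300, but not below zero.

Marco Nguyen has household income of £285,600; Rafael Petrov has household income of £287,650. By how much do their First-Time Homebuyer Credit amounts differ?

£72

Marco (£285,600): First-Time Homebuyer Credit: income exceeds £277,300 by £8,300, which is 17 full-or-partial £500 increments; reduction = 17 × £18 = £306, leaving £486.
Rafael (£287,650): First-Time Homebuyer Credit: income exceeds £277,300 by £10,350, which is 21 full-or-partial £500 increments; reduction = 21 × £18 = £378, leaving £414.
Difference: |£486 − £414| = £72.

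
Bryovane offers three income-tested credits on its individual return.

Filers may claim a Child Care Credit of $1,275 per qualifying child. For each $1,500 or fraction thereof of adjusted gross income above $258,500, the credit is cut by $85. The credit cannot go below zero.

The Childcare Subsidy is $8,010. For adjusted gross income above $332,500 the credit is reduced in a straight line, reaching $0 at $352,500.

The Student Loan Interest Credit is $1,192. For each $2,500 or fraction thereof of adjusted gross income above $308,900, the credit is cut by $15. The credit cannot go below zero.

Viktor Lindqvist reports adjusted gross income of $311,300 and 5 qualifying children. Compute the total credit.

Child Care Credit: base = 5 × $1,275 = $6,375. income exceeds $258,500 by $52,800, which is 36 full-or-partial $1,500 increments; reduction = 36 × $85 = $3,060, leaving $3,315.
Childcare Subsidy: $311,300 is at or below the $332,500 threshold, so the full $8,010 applies.
Student Loan Interest Credit: income exceeds $308,900 by $2,400, which is 1 full-or-partial $2,500 increment; reduction = 1 × $15 = $15, leaving $1,177.
Total: $3,315 + $8,010 + $1,177 = $12,502.

$12,502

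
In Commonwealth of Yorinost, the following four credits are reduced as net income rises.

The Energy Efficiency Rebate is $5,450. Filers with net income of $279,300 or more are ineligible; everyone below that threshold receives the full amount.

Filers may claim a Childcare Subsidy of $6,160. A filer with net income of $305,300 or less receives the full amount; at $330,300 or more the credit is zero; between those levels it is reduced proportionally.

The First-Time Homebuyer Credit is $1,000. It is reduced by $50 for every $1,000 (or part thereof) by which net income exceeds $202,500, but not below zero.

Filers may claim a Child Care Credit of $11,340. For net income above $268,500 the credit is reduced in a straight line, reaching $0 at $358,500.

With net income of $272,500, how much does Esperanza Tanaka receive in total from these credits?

$22,446

Energy Efficiency Rebate: $272,500 is below the $279,300 cutoff, so the full $5,450 applies.
Childcare Subsidy: $272,500 is at or below the $305,300 threshold, so the full $6,160 applies.
First-Time Homebuyer Credit: income exceeds $202,500 by $70,000 → 70 increments × $50 = $3,500 ≥ base, so the credit is $0.
Child Care Credit: $272,500 is $4,000 into a $90,000 phase-out range, leaving 86,000/90,000 of the credit: $11,340 × 86,000/90,000 = $10,836.
Total: $5,450 + $6,160 + $0 + $10,836 = $22,446.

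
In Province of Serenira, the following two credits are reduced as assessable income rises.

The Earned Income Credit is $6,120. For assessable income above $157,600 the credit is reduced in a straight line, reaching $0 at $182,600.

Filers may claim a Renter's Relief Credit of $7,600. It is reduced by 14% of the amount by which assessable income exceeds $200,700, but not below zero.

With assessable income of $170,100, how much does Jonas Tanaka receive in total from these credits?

Earned Income Credit: $170,100 is $12,500 into a $25,000 phase-out range, leaving 12,500/25,000 of the credit: $6,120 × 12,500/25,000 = $3,060.
Renter's Relief Credit: $170,100 is at or below the $200,700 threshold, so the full $7,600 applies.
Total: $3,060 + $7,600 = $10,660.

$10,660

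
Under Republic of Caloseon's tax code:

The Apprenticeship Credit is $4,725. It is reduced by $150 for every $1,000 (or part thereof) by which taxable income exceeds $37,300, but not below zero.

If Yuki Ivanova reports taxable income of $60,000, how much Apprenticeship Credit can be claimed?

$1,275

Apprenticeship Credit: income exceeds $37,300 by $22,700, which is 23 full-or-partial $1,000 increments; reduction = 23 × $150 = $3,450, leaving $1,275.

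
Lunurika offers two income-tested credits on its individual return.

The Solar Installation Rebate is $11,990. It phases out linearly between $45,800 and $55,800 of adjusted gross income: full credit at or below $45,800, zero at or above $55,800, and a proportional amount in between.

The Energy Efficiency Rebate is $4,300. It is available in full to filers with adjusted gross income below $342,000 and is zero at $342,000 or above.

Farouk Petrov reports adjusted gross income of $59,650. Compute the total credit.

$4,300

Solar Installation Rebate: $59,650 is at or above $55,800, so the credit is $0.
Energy Efficiency Rebate: $59,650 is below the $342,000 cutoff, so the full $4,300 applies.
Total: $0 + $4,300 = $4,300.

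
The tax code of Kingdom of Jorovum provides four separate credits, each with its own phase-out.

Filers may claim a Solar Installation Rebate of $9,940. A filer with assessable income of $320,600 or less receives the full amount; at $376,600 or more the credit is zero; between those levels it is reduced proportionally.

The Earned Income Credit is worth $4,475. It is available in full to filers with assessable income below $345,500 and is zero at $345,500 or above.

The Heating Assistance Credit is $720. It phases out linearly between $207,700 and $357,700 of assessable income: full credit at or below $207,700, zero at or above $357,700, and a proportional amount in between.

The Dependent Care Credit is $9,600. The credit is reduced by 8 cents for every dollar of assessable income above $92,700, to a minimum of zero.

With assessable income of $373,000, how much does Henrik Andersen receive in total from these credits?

$639

Solar Installation Rebate: $373,000 is $52,400 into a $56,000 phase-out range, leaving 3,600/56,000 of the credit: $9,940 × 3,600/56,000 = $639.
Earned Income Credit: $373,000 meets or exceeds the $345,500 cutoff, so the credit is $0.
Heating Assistance Credit: $373,000 is at or above $357,700, so the credit is $0.
Dependent Care Credit: 8% of the $280,300 excess over $92,700 is $22,424 ≥ base, so the credit is $0.
Total: $639 + $0 + $0 + $0 = $639.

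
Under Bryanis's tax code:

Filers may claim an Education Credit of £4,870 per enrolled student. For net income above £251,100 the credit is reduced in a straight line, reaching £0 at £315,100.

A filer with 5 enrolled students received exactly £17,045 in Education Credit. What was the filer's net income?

£270,300

Full credit = 5 × £4,870 = £24,350.
£17,045 is 17,045/24,350 of the full £24,350, so 7,305/24,350 of the £64,000 range has been used: income = £251,100 + £64,000 × 7,305/24,350 = £270,300.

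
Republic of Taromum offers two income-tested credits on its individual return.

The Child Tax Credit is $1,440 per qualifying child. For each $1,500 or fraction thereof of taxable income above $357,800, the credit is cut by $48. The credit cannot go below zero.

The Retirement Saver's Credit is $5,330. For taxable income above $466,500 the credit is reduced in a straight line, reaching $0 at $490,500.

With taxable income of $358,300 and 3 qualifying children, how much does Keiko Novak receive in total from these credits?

$9,602

Child Tax Credit: base = 3 × $1,440 = $4,320. income exceeds $357,800 by $500, which is 1 full-or-partial $1,500 increment; reduction = 1 × $48 = $48, leaving $4,272.
Retirement Saver's Credit: $358,300 is at or below the $466,500 threshold, so the full $5,330 applies.
Total: $4,272 + $5,330 = $9,602.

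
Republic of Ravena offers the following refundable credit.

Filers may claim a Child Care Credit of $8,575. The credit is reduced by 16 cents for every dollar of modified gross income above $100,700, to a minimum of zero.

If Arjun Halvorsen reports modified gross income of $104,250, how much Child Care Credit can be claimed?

Child Care Credit: 16% of the $3,550 excess over $100,700 is $568; credit = $8,575 − $568 = $8,007.

$8,007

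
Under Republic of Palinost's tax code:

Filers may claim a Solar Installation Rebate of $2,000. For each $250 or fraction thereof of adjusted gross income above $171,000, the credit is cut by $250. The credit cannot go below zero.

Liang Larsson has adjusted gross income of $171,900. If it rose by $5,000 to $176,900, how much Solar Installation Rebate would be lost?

At $171,900 — income exceeds $171,000 by $900, which is 4 full-or-partial $250 increments; reduction = 4 × $250 = $1,000, leaving $1,000.
At $176,900 — income exceeds $171,000 by $5,900 → 24 increments × $250 = $6,000 ≥ base, so the credit is $0.
Lost: $1,000 − $0 = $1,000.

$1,000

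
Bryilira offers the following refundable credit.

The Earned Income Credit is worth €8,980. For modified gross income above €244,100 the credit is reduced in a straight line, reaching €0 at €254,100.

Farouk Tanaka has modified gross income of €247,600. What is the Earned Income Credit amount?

Earned Income Credit: €247,600 is €3,500 into a €10,000 phase-out range, leaving 6,500/10,000 of the credit: €8,980 × 6,500/10,000 = €5,837.

€5,837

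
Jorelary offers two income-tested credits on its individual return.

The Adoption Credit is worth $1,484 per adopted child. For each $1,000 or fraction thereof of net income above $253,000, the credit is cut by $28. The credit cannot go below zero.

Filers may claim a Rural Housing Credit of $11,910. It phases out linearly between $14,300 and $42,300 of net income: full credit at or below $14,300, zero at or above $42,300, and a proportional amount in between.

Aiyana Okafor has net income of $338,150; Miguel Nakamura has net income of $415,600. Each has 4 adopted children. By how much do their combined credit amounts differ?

$2,156

Aiyana ($338,150): Adoption Credit: base = 4 × $1,484 = $5,936. income exceeds $253,000 by $85,150, which is 86 full-or-partial $1,000 increments; reduction = 86 × $28 = $2,408, leaving $3,528. Rural Housing Credit: $338,150 is at or above $42,300, so the credit is $0. total $3,528 + $0 = $3,528
Miguel ($415,600): Adoption Credit: base = 4 × $1,484 = $5,936. income exceeds $253,000 by $162,600, which is 163 full-or-partial $1,000 increments; reduction = 163 × $28 = $4,564, leaving $1,372. Rural Housing Credit: $415,600 is at or above $42,300, so the credit is $0. total $1,372 + $0 = $1,372
Difference: |$3,528 − $1,372| = $2,156.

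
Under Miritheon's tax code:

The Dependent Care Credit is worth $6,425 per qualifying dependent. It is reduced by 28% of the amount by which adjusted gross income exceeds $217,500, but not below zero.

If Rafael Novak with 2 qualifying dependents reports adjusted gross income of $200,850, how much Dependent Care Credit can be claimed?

Dependent Care Credit: base = 2 × $6,425 = $12,850. $200,850 is at or below the $217,500 threshold, so the full $12,850 applies.

$12,850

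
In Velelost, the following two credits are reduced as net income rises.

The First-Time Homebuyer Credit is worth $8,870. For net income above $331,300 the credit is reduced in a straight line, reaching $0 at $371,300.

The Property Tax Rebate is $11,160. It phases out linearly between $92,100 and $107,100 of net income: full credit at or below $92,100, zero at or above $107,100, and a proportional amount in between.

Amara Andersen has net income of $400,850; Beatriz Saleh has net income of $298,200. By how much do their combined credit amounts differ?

Amara ($400,850): First-Time Homebuyer Credit: $400,850 is at or above $371,300, so the credit is $0. Property Tax Rebate: $400,850 is at or above $107,100, so the credit is $0. total $0 + $0 = $0
Beatriz ($298,200): First-Time Homebuyer Credit: $298,200 is at or below the $331,300 threshold, so the full $8,870 applies. Property Tax Rebate: $298,200 is at or above $107,100, so the credit is $0. total $8,870 + $0 = $8,870
Difference: |$0 − $8,870| = $8,870.

$8,870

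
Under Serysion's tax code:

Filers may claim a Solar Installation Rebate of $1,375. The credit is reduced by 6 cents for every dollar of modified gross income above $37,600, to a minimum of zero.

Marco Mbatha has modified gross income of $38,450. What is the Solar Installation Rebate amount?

Solar Installation Rebate: 6% of the $850 excess over $37,600 is $51; credit = $1,375 − $51 = $1,324.

$1,324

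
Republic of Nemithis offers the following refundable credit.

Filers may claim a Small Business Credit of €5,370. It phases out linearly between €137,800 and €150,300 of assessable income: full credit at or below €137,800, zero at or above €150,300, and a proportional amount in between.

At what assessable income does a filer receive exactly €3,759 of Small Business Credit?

€141,550

€3,759 is 3,759/5,370 of the full €5,370, so 1,611/5,370 of the €12,500 range has been used: income = €137,800 + €12,500 × 1,611/5,370 = €141,550.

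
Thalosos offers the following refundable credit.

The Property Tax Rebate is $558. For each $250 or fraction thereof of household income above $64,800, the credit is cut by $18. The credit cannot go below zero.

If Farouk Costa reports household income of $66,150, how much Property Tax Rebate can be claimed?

$450

Property Tax Rebate: income exceeds $64,800 by $1,350, which is 6 full-or-partial $250 increments; reduction = 6 × $18 = $108, leaving $450.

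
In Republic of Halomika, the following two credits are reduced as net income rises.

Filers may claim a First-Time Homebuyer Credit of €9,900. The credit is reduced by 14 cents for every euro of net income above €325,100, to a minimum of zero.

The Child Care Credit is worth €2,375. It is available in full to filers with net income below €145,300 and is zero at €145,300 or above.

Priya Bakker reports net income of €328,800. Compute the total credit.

First-Time Homebuyer Credit: 14% of the €3,700 excess over €325,100 is €518; credit = €9,900 − €518 = €9,382.
Child Care Credit: €328,800 meets or exceeds the €145,300 cutoff, so the credit is €0.
Total: €9,382 + €0 = €9,382.

€9,382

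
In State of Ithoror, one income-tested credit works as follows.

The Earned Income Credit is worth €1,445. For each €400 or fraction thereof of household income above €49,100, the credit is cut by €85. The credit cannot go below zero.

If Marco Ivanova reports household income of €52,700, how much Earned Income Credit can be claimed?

Earned Income Credit: income exceeds €49,100 by €3,600, which is 9 full-or-partial €400 increments; reduction = 9 × €85 = €765, leaving €680.

€680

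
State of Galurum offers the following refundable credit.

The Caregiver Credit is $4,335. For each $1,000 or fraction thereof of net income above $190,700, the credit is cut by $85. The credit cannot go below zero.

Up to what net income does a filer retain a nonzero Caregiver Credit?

After 50 increments the reduction is 50 × $85 = $4,250, leaving $85; one more increment wipes it out. Increment 50 ends at excess 50 × $1,000 = $50,000, so the highest qualifying income is $190,700 + $50,000 = $240,700.

$240,700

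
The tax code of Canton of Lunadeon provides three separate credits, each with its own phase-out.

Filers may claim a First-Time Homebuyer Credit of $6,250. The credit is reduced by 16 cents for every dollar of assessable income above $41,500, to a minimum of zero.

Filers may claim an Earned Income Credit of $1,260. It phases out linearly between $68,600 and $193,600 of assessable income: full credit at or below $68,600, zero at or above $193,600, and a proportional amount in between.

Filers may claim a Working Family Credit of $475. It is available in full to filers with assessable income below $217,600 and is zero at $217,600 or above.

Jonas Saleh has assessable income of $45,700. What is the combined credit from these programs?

First-Time Homebuyer Credit: 16% of the $4,200 excess over $41,500 is $672; credit = $6,250 − $672 = $5,578.
Earned Income Credit: $45,700 is at or below the $68,600 threshold, so the full $1,260 applies.
Working Family Credit: $45,700 is below the $217,600 cutoff, so the full $475 applies.
Total: $5,578 + $1,260 + $475 = $7,313.

$7,313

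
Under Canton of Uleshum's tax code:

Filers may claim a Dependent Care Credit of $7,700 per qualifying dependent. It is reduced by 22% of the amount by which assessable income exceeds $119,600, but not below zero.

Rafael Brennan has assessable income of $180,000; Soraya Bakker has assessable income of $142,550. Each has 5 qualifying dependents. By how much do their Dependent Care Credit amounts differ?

Rafael ($180,000): Dependent Care Credit: base = 5 × $7,700 = $38,500. 22% of the $60,400 excess over $119,600 is $13,288; credit = $38,500 − $13,288 = $25,212.
Soraya ($142,550): Dependent Care Credit: base = 5 × $7,700 = $38,500. 22% of the $22,950 excess over $119,600 is $5,049; credit = $38,500 − $5,049 = $33,451.
Difference: |$25,212 − $33,451| = $8,239.

$8,239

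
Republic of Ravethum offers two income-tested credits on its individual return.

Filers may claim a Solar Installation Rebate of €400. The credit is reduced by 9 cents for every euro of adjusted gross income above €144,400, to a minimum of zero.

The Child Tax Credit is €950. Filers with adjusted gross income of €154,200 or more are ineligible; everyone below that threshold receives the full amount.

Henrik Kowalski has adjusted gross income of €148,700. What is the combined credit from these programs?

Solar Installation Rebate: 9% of the €4,300 excess over €144,400 is €387; credit = €400 − €387 = €13.
Child Tax Credit: €148,700 is below the €154,200 cutoff, so the full €950 applies.
Total: €13 + €950 = €963.

€963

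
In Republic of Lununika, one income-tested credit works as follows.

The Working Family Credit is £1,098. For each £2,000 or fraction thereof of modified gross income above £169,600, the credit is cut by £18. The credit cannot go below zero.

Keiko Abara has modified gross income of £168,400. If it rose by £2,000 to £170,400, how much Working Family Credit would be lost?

£18

At £168,400 — £168,400 is at or below the £169,600 threshold, so the full £1,098 applies.
At £170,400 — income exceeds £169,600 by £800, which is 1 full-or-partial £2,000 increment; reduction = 1 × £18 = £18, leaving £1,080.
Lost: £1,098 − £1,080 = £18.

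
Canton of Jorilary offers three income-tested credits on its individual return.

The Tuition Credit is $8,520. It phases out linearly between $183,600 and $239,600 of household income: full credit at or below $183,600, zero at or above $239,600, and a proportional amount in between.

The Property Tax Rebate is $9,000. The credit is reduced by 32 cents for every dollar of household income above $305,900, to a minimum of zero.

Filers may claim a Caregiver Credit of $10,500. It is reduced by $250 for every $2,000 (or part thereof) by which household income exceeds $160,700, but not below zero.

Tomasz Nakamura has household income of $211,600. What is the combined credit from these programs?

Tuition Credit: $211,600 is $28,000 into a $56,000 phase-out range, leaving 28,000/56,000 of the credit: $8,520 × 28,000/56,000 = $4,260.
Property Tax Rebate: $211,600 is at or below the $305,900 threshold, so the full $9,000 applies.
Caregiver Credit: income exceeds $160,700 by $50,900, which is 26 full-or-partial $2,000 increments; reduction = 26 × $250 = $6,500, leaving $4,000.
Total: $4,260 + $9,000 + $4,000 = $17,260.

$17,260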